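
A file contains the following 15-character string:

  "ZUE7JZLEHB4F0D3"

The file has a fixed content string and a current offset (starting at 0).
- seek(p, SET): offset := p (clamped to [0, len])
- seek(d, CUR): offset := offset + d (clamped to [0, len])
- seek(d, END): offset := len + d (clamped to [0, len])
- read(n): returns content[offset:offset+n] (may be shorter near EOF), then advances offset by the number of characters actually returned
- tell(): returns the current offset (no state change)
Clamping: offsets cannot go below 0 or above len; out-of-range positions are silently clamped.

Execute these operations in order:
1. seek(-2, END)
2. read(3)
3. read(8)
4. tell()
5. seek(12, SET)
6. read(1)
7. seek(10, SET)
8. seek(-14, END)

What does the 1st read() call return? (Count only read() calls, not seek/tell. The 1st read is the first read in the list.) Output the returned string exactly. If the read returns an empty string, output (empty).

After 1 (seek(-2, END)): offset=13
After 2 (read(3)): returned 'D3', offset=15
After 3 (read(8)): returned '', offset=15
After 4 (tell()): offset=15
After 5 (seek(12, SET)): offset=12
After 6 (read(1)): returned '0', offset=13
After 7 (seek(10, SET)): offset=10
After 8 (seek(-14, END)): offset=1

Answer: D3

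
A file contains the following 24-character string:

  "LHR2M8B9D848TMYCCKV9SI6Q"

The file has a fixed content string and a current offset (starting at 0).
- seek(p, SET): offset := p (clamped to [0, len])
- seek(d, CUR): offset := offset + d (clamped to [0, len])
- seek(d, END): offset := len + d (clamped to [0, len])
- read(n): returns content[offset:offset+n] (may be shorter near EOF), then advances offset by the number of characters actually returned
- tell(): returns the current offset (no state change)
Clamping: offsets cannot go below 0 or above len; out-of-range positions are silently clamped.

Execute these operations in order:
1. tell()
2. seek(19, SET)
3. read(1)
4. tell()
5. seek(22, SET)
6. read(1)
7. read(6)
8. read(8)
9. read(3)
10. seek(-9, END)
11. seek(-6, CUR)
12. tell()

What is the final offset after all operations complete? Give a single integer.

Answer: 9

Derivation:
After 1 (tell()): offset=0
After 2 (seek(19, SET)): offset=19
After 3 (read(1)): returned '9', offset=20
After 4 (tell()): offset=20
After 5 (seek(22, SET)): offset=22
After 6 (read(1)): returned '6', offset=23
After 7 (read(6)): returned 'Q', offset=24
After 8 (read(8)): returned '', offset=24
After 9 (read(3)): returned '', offset=24
After 10 (seek(-9, END)): offset=15
After 11 (seek(-6, CUR)): offset=9
After 12 (tell()): offset=9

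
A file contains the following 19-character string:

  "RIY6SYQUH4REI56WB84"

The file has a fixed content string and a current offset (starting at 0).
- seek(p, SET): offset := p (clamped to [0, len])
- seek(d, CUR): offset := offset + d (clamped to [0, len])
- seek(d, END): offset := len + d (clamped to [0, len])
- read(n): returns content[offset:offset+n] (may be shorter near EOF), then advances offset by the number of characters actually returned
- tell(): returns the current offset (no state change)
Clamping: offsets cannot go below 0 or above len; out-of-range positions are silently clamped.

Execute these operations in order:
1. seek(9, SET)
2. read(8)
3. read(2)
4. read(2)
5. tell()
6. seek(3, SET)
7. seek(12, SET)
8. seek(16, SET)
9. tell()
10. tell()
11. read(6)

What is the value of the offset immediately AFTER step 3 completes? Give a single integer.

After 1 (seek(9, SET)): offset=9
After 2 (read(8)): returned '4REI56WB', offset=17
After 3 (read(2)): returned '84', offset=19

Answer: 19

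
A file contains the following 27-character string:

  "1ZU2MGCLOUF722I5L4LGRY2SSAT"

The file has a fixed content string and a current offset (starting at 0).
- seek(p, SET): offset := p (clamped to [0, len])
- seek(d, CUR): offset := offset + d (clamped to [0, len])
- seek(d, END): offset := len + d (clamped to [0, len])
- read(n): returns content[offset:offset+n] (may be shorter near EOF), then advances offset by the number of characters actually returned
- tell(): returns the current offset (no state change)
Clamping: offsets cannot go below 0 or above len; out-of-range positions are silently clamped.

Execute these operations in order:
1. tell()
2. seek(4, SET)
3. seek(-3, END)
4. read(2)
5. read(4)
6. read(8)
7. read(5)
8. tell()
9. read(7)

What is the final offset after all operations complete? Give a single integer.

After 1 (tell()): offset=0
After 2 (seek(4, SET)): offset=4
After 3 (seek(-3, END)): offset=24
After 4 (read(2)): returned 'SA', offset=26
After 5 (read(4)): returned 'T', offset=27
After 6 (read(8)): returned '', offset=27
After 7 (read(5)): returned '', offset=27
After 8 (tell()): offset=27
After 9 (read(7)): returned '', offset=27

Answer: 27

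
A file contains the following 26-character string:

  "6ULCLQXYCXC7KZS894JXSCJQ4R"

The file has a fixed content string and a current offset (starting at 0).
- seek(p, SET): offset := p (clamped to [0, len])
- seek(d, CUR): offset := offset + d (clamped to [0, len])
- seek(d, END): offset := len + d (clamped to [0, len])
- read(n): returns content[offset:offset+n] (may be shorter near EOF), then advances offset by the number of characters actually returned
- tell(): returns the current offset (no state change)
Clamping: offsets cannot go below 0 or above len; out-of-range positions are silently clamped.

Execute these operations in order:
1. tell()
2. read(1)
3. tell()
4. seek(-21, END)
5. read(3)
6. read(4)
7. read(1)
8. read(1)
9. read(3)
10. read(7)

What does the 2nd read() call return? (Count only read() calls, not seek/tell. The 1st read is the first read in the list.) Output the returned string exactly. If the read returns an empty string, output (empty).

After 1 (tell()): offset=0
After 2 (read(1)): returned '6', offset=1
After 3 (tell()): offset=1
After 4 (seek(-21, END)): offset=5
After 5 (read(3)): returned 'QXY', offset=8
After 6 (read(4)): returned 'CXC7', offset=12
After 7 (read(1)): returned 'K', offset=13
After 8 (read(1)): returned 'Z', offset=14
After 9 (read(3)): returned 'S89', offset=17
After 10 (read(7)): returned '4JXSCJQ', offset=24

Answer: QXY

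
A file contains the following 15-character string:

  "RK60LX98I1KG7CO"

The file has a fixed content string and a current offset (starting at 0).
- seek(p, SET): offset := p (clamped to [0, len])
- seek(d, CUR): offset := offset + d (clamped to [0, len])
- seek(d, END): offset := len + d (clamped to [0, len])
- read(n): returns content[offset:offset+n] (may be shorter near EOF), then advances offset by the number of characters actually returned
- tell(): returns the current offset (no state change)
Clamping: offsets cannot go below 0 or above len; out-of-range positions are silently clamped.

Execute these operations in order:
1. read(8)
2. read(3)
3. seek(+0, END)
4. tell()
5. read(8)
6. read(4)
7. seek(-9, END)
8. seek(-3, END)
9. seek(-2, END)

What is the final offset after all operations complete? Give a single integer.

Answer: 13

Derivation:
After 1 (read(8)): returned 'RK60LX98', offset=8
After 2 (read(3)): returned 'I1K', offset=11
After 3 (seek(+0, END)): offset=15
After 4 (tell()): offset=15
After 5 (read(8)): returned '', offset=15
After 6 (read(4)): returned '', offset=15
After 7 (seek(-9, END)): offset=6
After 8 (seek(-3, END)): offset=12
After 9 (seek(-2, END)): offset=13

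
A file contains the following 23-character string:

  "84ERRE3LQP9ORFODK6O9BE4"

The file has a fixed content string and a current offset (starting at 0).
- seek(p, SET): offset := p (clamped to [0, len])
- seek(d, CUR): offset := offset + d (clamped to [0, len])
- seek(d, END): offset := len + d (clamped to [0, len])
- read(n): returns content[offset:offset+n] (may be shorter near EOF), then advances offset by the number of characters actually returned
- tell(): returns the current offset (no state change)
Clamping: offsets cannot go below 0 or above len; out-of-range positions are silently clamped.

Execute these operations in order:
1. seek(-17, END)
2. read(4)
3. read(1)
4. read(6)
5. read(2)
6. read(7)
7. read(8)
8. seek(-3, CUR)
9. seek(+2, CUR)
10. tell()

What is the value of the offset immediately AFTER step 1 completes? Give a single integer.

After 1 (seek(-17, END)): offset=6

Answer: 6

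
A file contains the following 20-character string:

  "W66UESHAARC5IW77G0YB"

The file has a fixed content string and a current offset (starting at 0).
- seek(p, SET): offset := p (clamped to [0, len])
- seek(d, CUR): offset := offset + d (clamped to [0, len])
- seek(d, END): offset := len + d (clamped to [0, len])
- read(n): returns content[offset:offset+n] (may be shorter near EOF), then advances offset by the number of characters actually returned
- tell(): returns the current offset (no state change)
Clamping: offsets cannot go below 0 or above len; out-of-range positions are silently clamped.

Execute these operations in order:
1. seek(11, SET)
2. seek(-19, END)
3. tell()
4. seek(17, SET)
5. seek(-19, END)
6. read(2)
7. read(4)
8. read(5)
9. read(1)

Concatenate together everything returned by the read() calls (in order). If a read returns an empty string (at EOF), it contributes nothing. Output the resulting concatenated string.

After 1 (seek(11, SET)): offset=11
After 2 (seek(-19, END)): offset=1
After 3 (tell()): offset=1
After 4 (seek(17, SET)): offset=17
After 5 (seek(-19, END)): offset=1
After 6 (read(2)): returned '66', offset=3
After 7 (read(4)): returned 'UESH', offset=7
After 8 (read(5)): returned 'AARC5', offset=12
After 9 (read(1)): returned 'I', offset=13

Answer: 66UESHAARC5I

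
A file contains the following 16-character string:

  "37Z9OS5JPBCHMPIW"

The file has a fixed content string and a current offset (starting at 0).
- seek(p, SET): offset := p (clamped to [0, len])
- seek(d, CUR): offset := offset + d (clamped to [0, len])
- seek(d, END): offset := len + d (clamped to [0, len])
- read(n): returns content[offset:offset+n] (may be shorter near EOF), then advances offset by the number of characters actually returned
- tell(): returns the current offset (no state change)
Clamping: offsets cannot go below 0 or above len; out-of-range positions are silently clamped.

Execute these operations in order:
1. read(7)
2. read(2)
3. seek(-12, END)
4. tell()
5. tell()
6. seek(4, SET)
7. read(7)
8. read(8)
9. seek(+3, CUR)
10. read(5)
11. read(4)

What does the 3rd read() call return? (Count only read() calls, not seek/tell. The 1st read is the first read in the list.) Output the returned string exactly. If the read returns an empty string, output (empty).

Answer: OS5JPBC

Derivation:
After 1 (read(7)): returned '37Z9OS5', offset=7
After 2 (read(2)): returned 'JP', offset=9
After 3 (seek(-12, END)): offset=4
After 4 (tell()): offset=4
After 5 (tell()): offset=4
After 6 (seek(4, SET)): offset=4
After 7 (read(7)): returned 'OS5JPBC', offset=11
After 8 (read(8)): returned 'HMPIW', offset=16
After 9 (seek(+3, CUR)): offset=16
After 10 (read(5)): returned '', offset=16
After 11 (read(4)): returned '', offset=16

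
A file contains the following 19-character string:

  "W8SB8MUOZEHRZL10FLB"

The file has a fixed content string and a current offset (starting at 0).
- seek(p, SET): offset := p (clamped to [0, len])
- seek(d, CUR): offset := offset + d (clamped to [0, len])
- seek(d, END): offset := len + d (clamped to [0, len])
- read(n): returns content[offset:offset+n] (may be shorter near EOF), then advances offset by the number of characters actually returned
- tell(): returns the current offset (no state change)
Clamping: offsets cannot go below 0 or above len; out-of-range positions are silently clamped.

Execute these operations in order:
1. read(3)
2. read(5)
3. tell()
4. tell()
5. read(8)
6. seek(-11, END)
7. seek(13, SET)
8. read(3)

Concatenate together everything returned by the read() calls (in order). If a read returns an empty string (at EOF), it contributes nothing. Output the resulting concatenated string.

Answer: W8SB8MUOZEHRZL10L10

Derivation:
After 1 (read(3)): returned 'W8S', offset=3
After 2 (read(5)): returned 'B8MUO', offset=8
After 3 (tell()): offset=8
After 4 (tell()): offset=8
After 5 (read(8)): returned 'ZEHRZL10', offset=16
After 6 (seek(-11, END)): offset=8
After 7 (seek(13, SET)): offset=13
After 8 (read(3)): returned 'L10', offset=16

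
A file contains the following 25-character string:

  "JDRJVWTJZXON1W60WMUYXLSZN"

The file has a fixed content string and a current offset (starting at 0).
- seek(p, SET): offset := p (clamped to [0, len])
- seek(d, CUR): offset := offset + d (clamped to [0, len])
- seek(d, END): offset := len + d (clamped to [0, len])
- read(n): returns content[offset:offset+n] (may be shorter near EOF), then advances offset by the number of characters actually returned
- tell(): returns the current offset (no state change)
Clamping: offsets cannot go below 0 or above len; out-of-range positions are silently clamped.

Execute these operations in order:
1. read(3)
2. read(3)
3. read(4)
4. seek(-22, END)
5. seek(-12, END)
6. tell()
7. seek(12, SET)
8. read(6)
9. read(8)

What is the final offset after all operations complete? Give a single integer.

After 1 (read(3)): returned 'JDR', offset=3
After 2 (read(3)): returned 'JVW', offset=6
After 3 (read(4)): returned 'TJZX', offset=10
After 4 (seek(-22, END)): offset=3
After 5 (seek(-12, END)): offset=13
After 6 (tell()): offset=13
After 7 (seek(12, SET)): offset=12
After 8 (read(6)): returned '1W60WM', offset=18
After 9 (read(8)): returned 'UYXLSZN', offset=25

Answer: 25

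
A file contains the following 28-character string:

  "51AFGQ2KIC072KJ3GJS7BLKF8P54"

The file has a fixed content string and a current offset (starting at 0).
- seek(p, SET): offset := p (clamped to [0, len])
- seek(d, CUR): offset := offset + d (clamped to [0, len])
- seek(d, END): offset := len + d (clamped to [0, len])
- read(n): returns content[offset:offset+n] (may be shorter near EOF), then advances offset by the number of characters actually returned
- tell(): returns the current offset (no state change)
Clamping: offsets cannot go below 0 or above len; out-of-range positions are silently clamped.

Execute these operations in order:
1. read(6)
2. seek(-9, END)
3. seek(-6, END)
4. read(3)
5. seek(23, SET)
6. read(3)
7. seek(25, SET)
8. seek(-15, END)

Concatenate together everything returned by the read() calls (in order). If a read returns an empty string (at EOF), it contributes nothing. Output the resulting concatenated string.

Answer: 51AFGQKF8F8P

Derivation:
After 1 (read(6)): returned '51AFGQ', offset=6
After 2 (seek(-9, END)): offset=19
After 3 (seek(-6, END)): offset=22
After 4 (read(3)): returned 'KF8', offset=25
After 5 (seek(23, SET)): offset=23
After 6 (read(3)): returned 'F8P', offset=26
After 7 (seek(25, SET)): offset=25
After 8 (seek(-15, END)): offset=13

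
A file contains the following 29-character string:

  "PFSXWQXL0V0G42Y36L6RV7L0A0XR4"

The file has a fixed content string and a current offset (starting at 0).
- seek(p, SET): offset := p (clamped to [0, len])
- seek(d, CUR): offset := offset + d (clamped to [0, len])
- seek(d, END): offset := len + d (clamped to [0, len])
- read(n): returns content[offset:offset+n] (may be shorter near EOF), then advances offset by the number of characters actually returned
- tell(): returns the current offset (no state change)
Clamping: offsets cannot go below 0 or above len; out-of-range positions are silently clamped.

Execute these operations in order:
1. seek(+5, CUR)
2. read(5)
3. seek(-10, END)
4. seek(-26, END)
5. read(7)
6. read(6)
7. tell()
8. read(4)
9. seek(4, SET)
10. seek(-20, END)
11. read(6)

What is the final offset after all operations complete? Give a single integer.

After 1 (seek(+5, CUR)): offset=5
After 2 (read(5)): returned 'QXL0V', offset=10
After 3 (seek(-10, END)): offset=19
After 4 (seek(-26, END)): offset=3
After 5 (read(7)): returned 'XWQXL0V', offset=10
After 6 (read(6)): returned '0G42Y3', offset=16
After 7 (tell()): offset=16
After 8 (read(4)): returned '6L6R', offset=20
After 9 (seek(4, SET)): offset=4
After 10 (seek(-20, END)): offset=9
After 11 (read(6)): returned 'V0G42Y', offset=15

Answer: 15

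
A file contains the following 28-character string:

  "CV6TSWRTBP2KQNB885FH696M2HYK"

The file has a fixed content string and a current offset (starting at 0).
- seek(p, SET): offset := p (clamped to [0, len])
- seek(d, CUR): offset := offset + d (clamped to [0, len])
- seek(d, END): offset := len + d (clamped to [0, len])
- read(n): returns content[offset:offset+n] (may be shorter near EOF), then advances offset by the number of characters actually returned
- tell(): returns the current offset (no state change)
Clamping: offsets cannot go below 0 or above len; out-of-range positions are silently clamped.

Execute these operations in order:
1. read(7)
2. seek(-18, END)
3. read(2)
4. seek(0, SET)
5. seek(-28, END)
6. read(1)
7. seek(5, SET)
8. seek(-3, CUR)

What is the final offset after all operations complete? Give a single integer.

Answer: 2

Derivation:
After 1 (read(7)): returned 'CV6TSWR', offset=7
After 2 (seek(-18, END)): offset=10
After 3 (read(2)): returned '2K', offset=12
After 4 (seek(0, SET)): offset=0
After 5 (seek(-28, END)): offset=0
After 6 (read(1)): returned 'C', offset=1
After 7 (seek(5, SET)): offset=5
After 8 (seek(-3, CUR)): offset=2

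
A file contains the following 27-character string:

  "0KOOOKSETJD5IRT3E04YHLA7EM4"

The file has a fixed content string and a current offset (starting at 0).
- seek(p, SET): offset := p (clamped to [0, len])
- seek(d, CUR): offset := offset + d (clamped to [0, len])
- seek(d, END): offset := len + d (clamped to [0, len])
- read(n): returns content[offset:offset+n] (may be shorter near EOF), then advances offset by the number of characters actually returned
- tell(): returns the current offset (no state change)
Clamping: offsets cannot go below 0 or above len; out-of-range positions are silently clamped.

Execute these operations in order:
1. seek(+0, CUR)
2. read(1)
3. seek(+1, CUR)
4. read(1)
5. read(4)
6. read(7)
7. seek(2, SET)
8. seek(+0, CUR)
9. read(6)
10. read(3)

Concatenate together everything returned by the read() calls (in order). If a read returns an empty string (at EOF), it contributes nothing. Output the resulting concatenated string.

Answer: 0OOOKSETJD5IROOOKSETJD

Derivation:
After 1 (seek(+0, CUR)): offset=0
After 2 (read(1)): returned '0', offset=1
After 3 (seek(+1, CUR)): offset=2
After 4 (read(1)): returned 'O', offset=3
After 5 (read(4)): returned 'OOKS', offset=7
After 6 (read(7)): returned 'ETJD5IR', offset=14
After 7 (seek(2, SET)): offset=2
After 8 (seek(+0, CUR)): offset=2
After 9 (read(6)): returned 'OOOKSE', offset=8
After 10 (read(3)): returned 'TJD', offset=11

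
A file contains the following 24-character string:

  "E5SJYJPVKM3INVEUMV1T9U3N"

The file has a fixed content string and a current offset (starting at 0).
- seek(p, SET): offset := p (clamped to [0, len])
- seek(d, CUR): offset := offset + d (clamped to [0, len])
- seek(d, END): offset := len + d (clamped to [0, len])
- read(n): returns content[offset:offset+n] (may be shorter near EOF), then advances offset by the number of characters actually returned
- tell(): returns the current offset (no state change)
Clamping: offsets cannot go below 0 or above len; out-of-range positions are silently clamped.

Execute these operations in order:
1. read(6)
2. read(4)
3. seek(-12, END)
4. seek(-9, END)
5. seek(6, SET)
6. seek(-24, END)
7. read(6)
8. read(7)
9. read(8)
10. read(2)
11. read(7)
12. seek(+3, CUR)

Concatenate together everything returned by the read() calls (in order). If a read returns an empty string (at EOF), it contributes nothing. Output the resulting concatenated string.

Answer: E5SJYJPVKME5SJYJPVKM3INVEUMV1T9U3N

Derivation:
After 1 (read(6)): returned 'E5SJYJ', offset=6
After 2 (read(4)): returned 'PVKM', offset=10
After 3 (seek(-12, END)): offset=12
After 4 (seek(-9, END)): offset=15
After 5 (seek(6, SET)): offset=6
After 6 (seek(-24, END)): offset=0
After 7 (read(6)): returned 'E5SJYJ', offset=6
After 8 (read(7)): returned 'PVKM3IN', offset=13
After 9 (read(8)): returned 'VEUMV1T9', offset=21
After 10 (read(2)): returned 'U3', offset=23
After 11 (read(7)): returned 'N', offset=24
After 12 (seek(+3, CUR)): offset=24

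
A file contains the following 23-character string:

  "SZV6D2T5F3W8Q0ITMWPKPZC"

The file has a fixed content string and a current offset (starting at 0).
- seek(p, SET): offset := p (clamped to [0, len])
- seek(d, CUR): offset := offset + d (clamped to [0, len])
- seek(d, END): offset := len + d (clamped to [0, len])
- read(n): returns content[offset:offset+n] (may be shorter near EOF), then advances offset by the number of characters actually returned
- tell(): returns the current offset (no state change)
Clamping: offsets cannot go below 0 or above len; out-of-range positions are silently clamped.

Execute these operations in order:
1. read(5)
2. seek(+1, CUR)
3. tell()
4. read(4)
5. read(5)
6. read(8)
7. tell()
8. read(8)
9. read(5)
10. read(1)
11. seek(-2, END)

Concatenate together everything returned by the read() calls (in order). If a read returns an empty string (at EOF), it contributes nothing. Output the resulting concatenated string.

Answer: SZV6DT5F3W8Q0ITMWPKPZC

Derivation:
After 1 (read(5)): returned 'SZV6D', offset=5
After 2 (seek(+1, CUR)): offset=6
After 3 (tell()): offset=6
After 4 (read(4)): returned 'T5F3', offset=10
After 5 (read(5)): returned 'W8Q0I', offset=15
After 6 (read(8)): returned 'TMWPKPZC', offset=23
After 7 (tell()): offset=23
After 8 (read(8)): returned '', offset=23
After 9 (read(5)): returned '', offset=23
After 10 (read(1)): returned '', offset=23
After 11 (seek(-2, END)): offset=21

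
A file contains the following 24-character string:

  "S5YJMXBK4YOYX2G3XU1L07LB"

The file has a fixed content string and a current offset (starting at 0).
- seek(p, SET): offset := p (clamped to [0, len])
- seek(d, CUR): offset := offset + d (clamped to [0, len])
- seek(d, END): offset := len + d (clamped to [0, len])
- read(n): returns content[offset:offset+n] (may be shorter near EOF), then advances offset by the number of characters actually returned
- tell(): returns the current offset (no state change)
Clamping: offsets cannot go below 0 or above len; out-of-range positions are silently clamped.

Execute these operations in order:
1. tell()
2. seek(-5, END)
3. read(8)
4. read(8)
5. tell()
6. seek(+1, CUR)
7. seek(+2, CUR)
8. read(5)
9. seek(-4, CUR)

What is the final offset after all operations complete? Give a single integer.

Answer: 20

Derivation:
After 1 (tell()): offset=0
After 2 (seek(-5, END)): offset=19
After 3 (read(8)): returned 'L07LB', offset=24
After 4 (read(8)): returned '', offset=24
After 5 (tell()): offset=24
After 6 (seek(+1, CUR)): offset=24
After 7 (seek(+2, CUR)): offset=24
After 8 (read(5)): returned '', offset=24
After 9 (seek(-4, CUR)): offset=20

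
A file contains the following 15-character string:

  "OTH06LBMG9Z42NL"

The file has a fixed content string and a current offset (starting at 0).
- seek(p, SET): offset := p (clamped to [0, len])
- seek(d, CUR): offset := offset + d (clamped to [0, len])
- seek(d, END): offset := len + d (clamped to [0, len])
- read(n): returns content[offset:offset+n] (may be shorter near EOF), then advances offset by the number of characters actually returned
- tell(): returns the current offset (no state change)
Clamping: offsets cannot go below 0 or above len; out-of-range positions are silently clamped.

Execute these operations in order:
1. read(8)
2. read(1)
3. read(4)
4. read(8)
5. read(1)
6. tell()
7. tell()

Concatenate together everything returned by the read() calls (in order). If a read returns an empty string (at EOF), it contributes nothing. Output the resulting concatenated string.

Answer: OTH06LBMG9Z42NL

Derivation:
After 1 (read(8)): returned 'OTH06LBM', offset=8
After 2 (read(1)): returned 'G', offset=9
After 3 (read(4)): returned '9Z42', offset=13
After 4 (read(8)): returned 'NL', offset=15
After 5 (read(1)): returned '', offset=15
After 6 (tell()): offset=15
After 7 (tell()): offset=15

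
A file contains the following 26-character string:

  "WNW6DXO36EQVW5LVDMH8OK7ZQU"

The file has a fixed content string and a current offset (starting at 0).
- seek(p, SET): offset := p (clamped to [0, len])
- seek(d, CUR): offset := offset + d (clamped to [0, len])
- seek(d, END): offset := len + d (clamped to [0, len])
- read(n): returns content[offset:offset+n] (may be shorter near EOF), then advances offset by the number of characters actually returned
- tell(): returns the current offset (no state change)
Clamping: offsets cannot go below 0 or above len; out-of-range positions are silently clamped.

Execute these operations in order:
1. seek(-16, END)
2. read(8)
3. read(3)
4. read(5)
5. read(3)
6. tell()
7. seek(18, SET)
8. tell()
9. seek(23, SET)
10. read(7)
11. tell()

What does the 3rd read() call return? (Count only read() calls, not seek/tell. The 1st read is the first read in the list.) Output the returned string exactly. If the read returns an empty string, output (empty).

After 1 (seek(-16, END)): offset=10
After 2 (read(8)): returned 'QVW5LVDM', offset=18
After 3 (read(3)): returned 'H8O', offset=21
After 4 (read(5)): returned 'K7ZQU', offset=26
After 5 (read(3)): returned '', offset=26
After 6 (tell()): offset=26
After 7 (seek(18, SET)): offset=18
After 8 (tell()): offset=18
After 9 (seek(23, SET)): offset=23
After 10 (read(7)): returned 'ZQU', offset=26
After 11 (tell()): offset=26

Answer: K7ZQU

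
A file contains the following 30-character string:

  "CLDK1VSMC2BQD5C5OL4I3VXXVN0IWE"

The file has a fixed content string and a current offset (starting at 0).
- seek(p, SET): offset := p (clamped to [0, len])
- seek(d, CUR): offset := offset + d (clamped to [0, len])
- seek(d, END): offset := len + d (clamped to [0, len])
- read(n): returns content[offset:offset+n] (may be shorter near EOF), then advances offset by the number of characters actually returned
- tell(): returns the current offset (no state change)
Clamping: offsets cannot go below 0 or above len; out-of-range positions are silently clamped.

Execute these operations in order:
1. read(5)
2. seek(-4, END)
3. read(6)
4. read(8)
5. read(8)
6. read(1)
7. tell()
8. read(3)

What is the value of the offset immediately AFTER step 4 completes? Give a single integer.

After 1 (read(5)): returned 'CLDK1', offset=5
After 2 (seek(-4, END)): offset=26
After 3 (read(6)): returned '0IWE', offset=30
After 4 (read(8)): returned '', offset=30

Answer: 30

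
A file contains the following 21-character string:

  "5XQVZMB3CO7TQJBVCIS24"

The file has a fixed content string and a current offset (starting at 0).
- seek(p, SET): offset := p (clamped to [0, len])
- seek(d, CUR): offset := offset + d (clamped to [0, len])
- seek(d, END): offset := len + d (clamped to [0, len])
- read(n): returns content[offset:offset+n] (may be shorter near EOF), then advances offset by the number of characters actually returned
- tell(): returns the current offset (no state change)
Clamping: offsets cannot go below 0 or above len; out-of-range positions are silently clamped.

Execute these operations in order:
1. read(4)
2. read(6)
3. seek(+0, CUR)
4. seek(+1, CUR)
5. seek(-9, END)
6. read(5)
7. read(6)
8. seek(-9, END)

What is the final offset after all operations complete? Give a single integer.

Answer: 12

Derivation:
After 1 (read(4)): returned '5XQV', offset=4
After 2 (read(6)): returned 'ZMB3CO', offset=10
After 3 (seek(+0, CUR)): offset=10
After 4 (seek(+1, CUR)): offset=11
After 5 (seek(-9, END)): offset=12
After 6 (read(5)): returned 'QJBVC', offset=17
After 7 (read(6)): returned 'IS24', offset=21
After 8 (seek(-9, END)): offset=12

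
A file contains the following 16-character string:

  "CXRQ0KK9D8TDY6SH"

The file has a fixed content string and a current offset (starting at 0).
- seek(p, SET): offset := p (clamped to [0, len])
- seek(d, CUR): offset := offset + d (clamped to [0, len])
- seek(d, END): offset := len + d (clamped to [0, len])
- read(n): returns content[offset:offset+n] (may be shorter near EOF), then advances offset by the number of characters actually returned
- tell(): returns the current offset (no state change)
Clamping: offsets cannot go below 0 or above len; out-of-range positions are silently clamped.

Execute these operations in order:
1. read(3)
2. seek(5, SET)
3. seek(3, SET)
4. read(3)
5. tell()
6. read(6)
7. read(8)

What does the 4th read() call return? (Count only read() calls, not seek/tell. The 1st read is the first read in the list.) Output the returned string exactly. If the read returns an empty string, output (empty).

After 1 (read(3)): returned 'CXR', offset=3
After 2 (seek(5, SET)): offset=5
After 3 (seek(3, SET)): offset=3
After 4 (read(3)): returned 'Q0K', offset=6
After 5 (tell()): offset=6
After 6 (read(6)): returned 'K9D8TD', offset=12
After 7 (read(8)): returned 'Y6SH', offset=16

Answer: Y6SH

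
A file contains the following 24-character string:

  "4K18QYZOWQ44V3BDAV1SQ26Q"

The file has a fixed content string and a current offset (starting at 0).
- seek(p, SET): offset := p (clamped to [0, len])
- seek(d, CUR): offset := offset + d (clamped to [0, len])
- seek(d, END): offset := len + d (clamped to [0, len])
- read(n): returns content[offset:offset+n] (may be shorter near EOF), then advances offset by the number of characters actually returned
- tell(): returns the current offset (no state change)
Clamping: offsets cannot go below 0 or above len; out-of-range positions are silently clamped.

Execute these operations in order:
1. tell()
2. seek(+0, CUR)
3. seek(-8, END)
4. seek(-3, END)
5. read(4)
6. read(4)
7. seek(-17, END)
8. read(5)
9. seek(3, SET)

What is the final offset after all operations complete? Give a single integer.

After 1 (tell()): offset=0
After 2 (seek(+0, CUR)): offset=0
After 3 (seek(-8, END)): offset=16
After 4 (seek(-3, END)): offset=21
After 5 (read(4)): returned '26Q', offset=24
After 6 (read(4)): returned '', offset=24
After 7 (seek(-17, END)): offset=7
After 8 (read(5)): returned 'OWQ44', offset=12
After 9 (seek(3, SET)): offset=3

Answer: 3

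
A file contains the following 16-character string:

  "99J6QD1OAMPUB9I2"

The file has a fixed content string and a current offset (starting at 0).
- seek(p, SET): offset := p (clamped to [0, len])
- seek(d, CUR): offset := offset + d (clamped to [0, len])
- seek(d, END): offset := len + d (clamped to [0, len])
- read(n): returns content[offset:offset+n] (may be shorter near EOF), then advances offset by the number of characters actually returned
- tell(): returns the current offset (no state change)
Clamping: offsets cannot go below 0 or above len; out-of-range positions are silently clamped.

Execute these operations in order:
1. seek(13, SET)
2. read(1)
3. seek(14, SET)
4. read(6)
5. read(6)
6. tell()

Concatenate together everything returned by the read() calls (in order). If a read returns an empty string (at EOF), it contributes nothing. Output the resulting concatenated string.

After 1 (seek(13, SET)): offset=13
After 2 (read(1)): returned '9', offset=14
After 3 (seek(14, SET)): offset=14
After 4 (read(6)): returned 'I2', offset=16
After 5 (read(6)): returned '', offset=16
After 6 (tell()): offset=16

Answer: 9I2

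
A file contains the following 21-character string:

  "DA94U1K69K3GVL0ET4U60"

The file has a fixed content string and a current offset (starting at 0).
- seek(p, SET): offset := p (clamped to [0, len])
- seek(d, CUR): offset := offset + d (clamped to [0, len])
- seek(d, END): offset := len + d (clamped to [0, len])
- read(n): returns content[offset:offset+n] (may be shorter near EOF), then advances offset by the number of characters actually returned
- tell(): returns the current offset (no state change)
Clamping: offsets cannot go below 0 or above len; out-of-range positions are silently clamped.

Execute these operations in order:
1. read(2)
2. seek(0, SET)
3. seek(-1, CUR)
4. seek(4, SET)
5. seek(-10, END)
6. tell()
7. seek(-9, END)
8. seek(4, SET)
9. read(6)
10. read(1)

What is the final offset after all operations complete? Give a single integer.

After 1 (read(2)): returned 'DA', offset=2
After 2 (seek(0, SET)): offset=0
After 3 (seek(-1, CUR)): offset=0
After 4 (seek(4, SET)): offset=4
After 5 (seek(-10, END)): offset=11
After 6 (tell()): offset=11
After 7 (seek(-9, END)): offset=12
After 8 (seek(4, SET)): offset=4
After 9 (read(6)): returned 'U1K69K', offset=10
After 10 (read(1)): returned '3', offset=11

Answer: 11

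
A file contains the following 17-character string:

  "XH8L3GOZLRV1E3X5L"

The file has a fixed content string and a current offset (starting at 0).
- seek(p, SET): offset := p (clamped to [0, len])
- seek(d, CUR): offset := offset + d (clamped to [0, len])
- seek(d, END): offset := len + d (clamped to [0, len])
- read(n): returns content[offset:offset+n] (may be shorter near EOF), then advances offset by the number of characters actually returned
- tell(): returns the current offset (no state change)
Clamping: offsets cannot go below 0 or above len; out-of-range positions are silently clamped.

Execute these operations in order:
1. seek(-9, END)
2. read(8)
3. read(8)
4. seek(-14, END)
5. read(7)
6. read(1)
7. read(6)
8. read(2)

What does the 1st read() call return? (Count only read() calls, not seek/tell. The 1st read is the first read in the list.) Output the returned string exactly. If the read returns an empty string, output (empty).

Answer: LRV1E3X5

Derivation:
After 1 (seek(-9, END)): offset=8
After 2 (read(8)): returned 'LRV1E3X5', offset=16
After 3 (read(8)): returned 'L', offset=17
After 4 (seek(-14, END)): offset=3
After 5 (read(7)): returned 'L3GOZLR', offset=10
After 6 (read(1)): returned 'V', offset=11
After 7 (read(6)): returned '1E3X5L', offset=17
After 8 (read(2)): returned '', offset=17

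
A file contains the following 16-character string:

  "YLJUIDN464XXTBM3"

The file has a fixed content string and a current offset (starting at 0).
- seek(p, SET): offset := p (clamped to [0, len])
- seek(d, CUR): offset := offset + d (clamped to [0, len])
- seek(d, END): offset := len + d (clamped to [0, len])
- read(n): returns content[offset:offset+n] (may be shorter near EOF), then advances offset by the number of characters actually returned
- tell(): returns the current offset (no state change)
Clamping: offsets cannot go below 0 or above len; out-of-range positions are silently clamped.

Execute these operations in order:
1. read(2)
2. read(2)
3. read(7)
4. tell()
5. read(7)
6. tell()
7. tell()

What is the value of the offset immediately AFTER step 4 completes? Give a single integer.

After 1 (read(2)): returned 'YL', offset=2
After 2 (read(2)): returned 'JU', offset=4
After 3 (read(7)): returned 'IDN464X', offset=11
After 4 (tell()): offset=11

Answer: 11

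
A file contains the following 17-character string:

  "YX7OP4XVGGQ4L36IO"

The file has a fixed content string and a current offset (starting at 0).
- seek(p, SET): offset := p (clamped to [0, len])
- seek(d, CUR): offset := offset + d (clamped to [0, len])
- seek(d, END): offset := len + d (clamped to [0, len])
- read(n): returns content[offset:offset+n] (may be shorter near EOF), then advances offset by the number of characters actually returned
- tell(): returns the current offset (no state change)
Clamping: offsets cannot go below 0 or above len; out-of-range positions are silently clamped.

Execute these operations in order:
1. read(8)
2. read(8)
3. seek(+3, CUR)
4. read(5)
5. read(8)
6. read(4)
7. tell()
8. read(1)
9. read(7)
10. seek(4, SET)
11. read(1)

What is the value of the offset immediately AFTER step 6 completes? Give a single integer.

After 1 (read(8)): returned 'YX7OP4XV', offset=8
After 2 (read(8)): returned 'GGQ4L36I', offset=16
After 3 (seek(+3, CUR)): offset=17
After 4 (read(5)): returned '', offset=17
After 5 (read(8)): returned '', offset=17
After 6 (read(4)): returned '', offset=17

Answer: 17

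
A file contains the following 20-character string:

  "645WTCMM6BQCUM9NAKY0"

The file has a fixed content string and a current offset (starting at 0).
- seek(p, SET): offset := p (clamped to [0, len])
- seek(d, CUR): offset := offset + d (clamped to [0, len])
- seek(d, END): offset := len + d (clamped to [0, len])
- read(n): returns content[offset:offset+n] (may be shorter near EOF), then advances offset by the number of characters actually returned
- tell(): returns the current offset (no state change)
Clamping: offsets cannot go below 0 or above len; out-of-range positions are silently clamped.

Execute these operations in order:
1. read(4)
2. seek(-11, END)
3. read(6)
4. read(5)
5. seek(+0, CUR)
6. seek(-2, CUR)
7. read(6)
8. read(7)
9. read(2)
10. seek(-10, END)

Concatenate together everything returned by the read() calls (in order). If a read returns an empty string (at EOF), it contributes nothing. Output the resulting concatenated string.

Answer: 645WBQCUM9NAKY0Y0

Derivation:
After 1 (read(4)): returned '645W', offset=4
After 2 (seek(-11, END)): offset=9
After 3 (read(6)): returned 'BQCUM9', offset=15
After 4 (read(5)): returned 'NAKY0', offset=20
After 5 (seek(+0, CUR)): offset=20
After 6 (seek(-2, CUR)): offset=18
After 7 (read(6)): returned 'Y0', offset=20
After 8 (read(7)): returned '', offset=20
After 9 (read(2)): returned '', offset=20
After 10 (seek(-10, END)): offset=10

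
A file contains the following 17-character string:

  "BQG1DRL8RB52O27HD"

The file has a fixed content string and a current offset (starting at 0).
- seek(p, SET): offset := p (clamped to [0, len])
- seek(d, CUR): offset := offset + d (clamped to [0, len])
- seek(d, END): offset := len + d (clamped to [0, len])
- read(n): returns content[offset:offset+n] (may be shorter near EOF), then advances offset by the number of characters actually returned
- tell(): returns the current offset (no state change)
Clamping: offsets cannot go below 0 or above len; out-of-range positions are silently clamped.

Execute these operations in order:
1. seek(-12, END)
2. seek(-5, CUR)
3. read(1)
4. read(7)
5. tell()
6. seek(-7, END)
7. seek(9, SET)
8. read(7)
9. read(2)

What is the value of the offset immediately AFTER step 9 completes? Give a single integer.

Answer: 17

Derivation:
After 1 (seek(-12, END)): offset=5
After 2 (seek(-5, CUR)): offset=0
After 3 (read(1)): returned 'B', offset=1
After 4 (read(7)): returned 'QG1DRL8', offset=8
After 5 (tell()): offset=8
After 6 (seek(-7, END)): offset=10
After 7 (seek(9, SET)): offset=9
After 8 (read(7)): returned 'B52O27H', offset=16
After 9 (read(2)): returned 'D', offset=17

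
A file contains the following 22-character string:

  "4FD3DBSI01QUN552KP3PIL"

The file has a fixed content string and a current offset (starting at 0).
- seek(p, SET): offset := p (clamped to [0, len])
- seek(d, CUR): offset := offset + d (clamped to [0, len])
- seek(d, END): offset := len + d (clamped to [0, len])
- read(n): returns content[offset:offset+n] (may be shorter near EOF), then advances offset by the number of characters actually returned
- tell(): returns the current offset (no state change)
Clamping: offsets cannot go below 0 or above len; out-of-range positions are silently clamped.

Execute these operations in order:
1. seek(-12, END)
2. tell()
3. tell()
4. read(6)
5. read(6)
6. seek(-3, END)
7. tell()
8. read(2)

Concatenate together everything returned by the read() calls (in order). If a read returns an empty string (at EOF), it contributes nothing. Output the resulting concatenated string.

After 1 (seek(-12, END)): offset=10
After 2 (tell()): offset=10
After 3 (tell()): offset=10
After 4 (read(6)): returned 'QUN552', offset=16
After 5 (read(6)): returned 'KP3PIL', offset=22
After 6 (seek(-3, END)): offset=19
After 7 (tell()): offset=19
After 8 (read(2)): returned 'PI', offset=21

Answer: QUN552KP3PILPI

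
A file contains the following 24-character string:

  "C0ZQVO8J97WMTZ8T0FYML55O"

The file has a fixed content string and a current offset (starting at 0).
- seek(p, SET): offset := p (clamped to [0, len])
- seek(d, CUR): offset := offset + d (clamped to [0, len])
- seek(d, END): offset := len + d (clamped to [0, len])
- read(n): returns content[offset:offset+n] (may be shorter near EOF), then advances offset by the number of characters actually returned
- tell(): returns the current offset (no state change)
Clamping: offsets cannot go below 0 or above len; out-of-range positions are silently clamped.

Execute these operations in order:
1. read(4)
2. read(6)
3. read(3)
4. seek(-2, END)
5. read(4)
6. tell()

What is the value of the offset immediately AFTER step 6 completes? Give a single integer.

Answer: 24

Derivation:
After 1 (read(4)): returned 'C0ZQ', offset=4
After 2 (read(6)): returned 'VO8J97', offset=10
After 3 (read(3)): returned 'WMT', offset=13
After 4 (seek(-2, END)): offset=22
After 5 (read(4)): returned '5O', offset=24
After 6 (tell()): offset=24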